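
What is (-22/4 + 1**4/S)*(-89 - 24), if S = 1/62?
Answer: -12769/2 ≈ -6384.5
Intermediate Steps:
S = 1/62 ≈ 0.016129
(-22/4 + 1**4/S)*(-89 - 24) = (-22/4 + 1**4/(1/62))*(-89 - 24) = (-22*1/4 + 1*62)*(-113) = (-11/2 + 62)*(-113) = (113/2)*(-113) = -12769/2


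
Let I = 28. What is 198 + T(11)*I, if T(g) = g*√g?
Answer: 198 + 308*√11 ≈ 1219.5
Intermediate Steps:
T(g) = g^(3/2)
198 + T(11)*I = 198 + 11^(3/2)*28 = 198 + (11*√11)*28 = 198 + 308*√11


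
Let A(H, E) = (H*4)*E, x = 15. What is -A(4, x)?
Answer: -240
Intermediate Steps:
A(H, E) = 4*E*H (A(H, E) = (4*H)*E = 4*E*H)
-A(4, x) = -4*15*4 = -1*240 = -240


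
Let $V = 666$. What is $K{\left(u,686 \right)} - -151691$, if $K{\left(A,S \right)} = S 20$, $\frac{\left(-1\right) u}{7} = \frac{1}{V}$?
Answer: $165411$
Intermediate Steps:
$u = - \frac{7}{666} \approx -0.010511$
$K{\left(A,S \right)} = 20 S$
$K{\left(u,686 \right)} - -151691 = 20 \cdot 686 - -151691 = 13720 + 151691 = 165411$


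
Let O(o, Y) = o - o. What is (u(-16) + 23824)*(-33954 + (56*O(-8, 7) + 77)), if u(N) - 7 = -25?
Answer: -806475862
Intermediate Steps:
O(o, Y) = 0
u(N) = -18 (u(N) = 7 - 25 = -18)
(u(-16) + 23824)*(-33954 + (56*O(-8, 7) + 77)) = (-18 + 23824)*(-33954 + (56*0 + 77)) = 23806*(-33954 + (0 + 77)) = 23806*(-33954 + 77) = 23806*(-33877) = -806475862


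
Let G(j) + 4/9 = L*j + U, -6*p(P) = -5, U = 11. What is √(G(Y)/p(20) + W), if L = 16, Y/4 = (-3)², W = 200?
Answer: √203370/15 ≈ 30.064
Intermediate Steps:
p(P) = ⅚ (p(P) = -⅙*(-5) = ⅚)
Y = 36 (Y = 4*(-3)² = 4*9 = 36)
G(j) = 95/9 + 16*j (G(j) = -4/9 + (16*j + 11) = -4/9 + (11 + 16*j) = 95/9 + 16*j)
√(G(Y)/p(20) + W) = √((95/9 + 16*36)/(⅚) + 200) = √((95/9 + 576)*(6/5) + 200) = √((5279/9)*(6/5) + 200) = √(10558/15 + 200) = √(13558/15) = √203370/15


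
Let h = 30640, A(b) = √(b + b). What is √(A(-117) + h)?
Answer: √(30640 + 3*I*√26) ≈ 175.04 + 0.0437*I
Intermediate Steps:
A(b) = √2*√b (A(b) = √(2*b) = √2*√b)
√(A(-117) + h) = √(√2*√(-117) + 30640) = √(√2*(3*I*√13) + 30640) = √(3*I*√26 + 30640) = √(30640 + 3*I*√26)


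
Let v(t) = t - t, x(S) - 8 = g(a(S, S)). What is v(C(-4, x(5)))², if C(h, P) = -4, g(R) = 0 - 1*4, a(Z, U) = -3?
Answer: 0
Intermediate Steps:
g(R) = -4 (g(R) = 0 - 4 = -4)
x(S) = 4 (x(S) = 8 - 4 = 4)
v(t) = 0
v(C(-4, x(5)))² = 0² = 0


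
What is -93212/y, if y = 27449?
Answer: -93212/27449 ≈ -3.3958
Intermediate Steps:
-93212/y = -93212/27449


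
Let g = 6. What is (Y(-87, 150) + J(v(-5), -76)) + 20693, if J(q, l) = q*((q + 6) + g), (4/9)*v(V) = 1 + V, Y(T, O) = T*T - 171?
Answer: 28064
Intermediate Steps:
Y(T, O) = -171 + T**2 (Y(T, O) = T**2 - 171 = -171 + T**2)
v(V) = 9/4 + 9*V/4 (v(V) = 9*(1 + V)/4 = 9/4 + 9*V/4)
J(q, l) = q*(12 + q) (J(q, l) = q*((q + 6) + 6) = q*((6 + q) + 6) = q*(12 + q))
(Y(-87, 150) + J(v(-5), -76)) + 20693 = ((-171 + (-87)**2) + (9/4 + (9/4)*(-5))*(12 + (9/4 + (9/4)*(-5)))) + 20693 = ((-171 + 7569) + (9/4 - 45/4)*(12 + (9/4 - 45/4))) + 20693 = (7398 - 9*(12 - 9)) + 20693 = (7398 - 9*3) + 20693 = (7398 - 27) + 20693 = 7371 + 20693 = 28064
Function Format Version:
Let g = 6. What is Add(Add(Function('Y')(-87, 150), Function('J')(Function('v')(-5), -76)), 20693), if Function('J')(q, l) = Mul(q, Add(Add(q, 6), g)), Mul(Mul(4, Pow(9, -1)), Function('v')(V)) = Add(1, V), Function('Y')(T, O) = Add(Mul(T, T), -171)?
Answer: 28064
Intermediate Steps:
Function('Y')(T, O) = Add(-171, Pow(T, 2)) (Function('Y')(T, O) = Add(Pow(T, 2), -171) = Add(-171, Pow(T, 2)))
Function('v')(V) = Add(Rational(9, 4), Mul(Rational(9, 4), V)) (Function('v')(V) = Mul(Rational(9, 4), Add(1, V)) = Add(Rational(9, 4), Mul(Rational(9, 4), V)))
Function('J')(q, l) = Mul(q, Add(12, q)) (Function('J')(q, l) = Mul(q, Add(Add(q, 6), 6)) = Mul(q, Add(Add(6, q), 6)) = Mul(q, Add(12, q)))
Add(Add(Function('Y')(-87, 150), Function('J')(Function('v')(-5), -76)), 20693) = Add(Add(Add(-171, Pow(-87, 2)), Mul(Add(Rational(9, 4), Mul(Rational(9, 4), -5)), Add(12, Add(Rational(9, 4), Mul(Rational(9, 4), -5))))), 20693) = Add(Add(Add(-171, 7569), Mul(Add(Rational(9, 4), Rational(-45, 4)), Add(12, Add(Rational(9, 4), Rational(-45, 4))))), 20693) = Add(Add(7398, Mul(-9, Add(12, -9))), 20693) = Add(Add(7398, Mul(-9, 3)), 20693) = Add(Add(7398, -27), 20693) = Add(7371, 20693) = 28064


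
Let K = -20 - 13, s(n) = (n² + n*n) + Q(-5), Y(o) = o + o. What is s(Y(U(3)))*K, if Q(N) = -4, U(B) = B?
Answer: -2244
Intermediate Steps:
Y(o) = 2*o
s(n) = -4 + 2*n² (s(n) = (n² + n*n) - 4 = (n² + n²) - 4 = 2*n² - 4 = -4 + 2*n²)
K = -33
s(Y(U(3)))*K = (-4 + 2*(2*3)²)*(-33) = (-4 + 2*6²)*(-33) = (-4 + 2*36)*(-33) = (-4 + 72)*(-33) = 68*(-33) = -2244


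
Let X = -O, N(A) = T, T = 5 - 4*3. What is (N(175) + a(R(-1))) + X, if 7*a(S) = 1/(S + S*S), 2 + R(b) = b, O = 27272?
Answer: -1145717/42 ≈ -27279.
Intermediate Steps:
T = -7 (T = 5 - 12 = -7)
R(b) = -2 + b
N(A) = -7
X = -27272 (X = -1*27272 = -27272)
a(S) = 1/(7*(S + S²)) (a(S) = 1/(7*(S + S*S)) = 1/(7*(S + S²)))
(N(175) + a(R(-1))) + X = (-7 + 1/(7*(-2 - 1)*(1 + (-2 - 1)))) - 27272 = (-7 + (⅐)/(-3*(1 - 3))) - 27272 = (-7 + (⅐)*(-⅓)/(-2)) - 27272 = (-7 + (⅐)*(-⅓)*(-½)) - 27272 = (-7 + 1/42) - 27272 = -293/42 - 27272 = -1145717/42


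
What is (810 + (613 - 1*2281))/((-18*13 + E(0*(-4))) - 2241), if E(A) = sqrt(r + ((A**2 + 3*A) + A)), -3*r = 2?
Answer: 6370650/18376877 + 858*I*sqrt(6)/18376877 ≈ 0.34667 + 0.00011436*I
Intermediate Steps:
r = -2/3 (r = -1/3*2 = -2/3 ≈ -0.66667)
E(A) = sqrt(-2/3 + A**2 + 4*A) (E(A) = sqrt(-2/3 + ((A**2 + 3*A) + A)) = sqrt(-2/3 + (A**2 + 4*A)) = sqrt(-2/3 + A**2 + 4*A))
(810 + (613 - 1*2281))/((-18*13 + E(0*(-4))) - 2241) = (810 + (613 - 1*2281))/((-18*13 + sqrt(-6 + 9*(0*(-4))**2 + 36*(0*(-4)))/3) - 2241) = (810 + (613 - 2281))/((-234 + sqrt(-6 + 9*0**2 + 36*0)/3) - 2241) = (810 - 1668)/((-234 + sqrt(-6 + 9*0 + 0)/3) - 2241) = -858/((-234 + sqrt(-6 + 0 + 0)/3) - 2241) = -858/((-234 + sqrt(-6)/3) - 2241) = -858/((-234 + (I*sqrt(6))/3) - 2241) = -858/((-234 + I*sqrt(6)/3) - 2241) = -858/(-2475 + I*sqrt(6)/3)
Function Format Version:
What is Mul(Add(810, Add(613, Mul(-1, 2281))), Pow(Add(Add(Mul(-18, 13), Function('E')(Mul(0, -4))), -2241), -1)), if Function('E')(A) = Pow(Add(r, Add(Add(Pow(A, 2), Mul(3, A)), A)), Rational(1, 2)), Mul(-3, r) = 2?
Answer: Add(Rational(6370650, 18376877), Mul(Rational(858, 18376877), I, Pow(6, Rational(1, 2)))) ≈ Add(0.34667, Mul(0.00011436, I))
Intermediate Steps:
r = Rational(-2, 3) (r = Mul(Rational(-1, 3), 2) = Rational(-2, 3) ≈ -0.66667)
Function('E')(A) = Pow(Add(Rational(-2, 3), Pow(A, 2), Mul(4, A)), Rational(1, 2)) (Function('E')(A) = Pow(Add(Rational(-2, 3), Add(Add(Pow(A, 2), Mul(3, A)), A)), Rational(1, 2)) = Pow(Add(Rational(-2, 3), Add(Pow(A, 2), Mul(4, A))), Rational(1, 2)) = Pow(Add(Rational(-2, 3), Pow(A, 2), Mul(4, A)), Rational(1, 2)))
Mul(Add(810, Add(613, Mul(-1, 2281))), Pow(Add(Add(Mul(-18, 13), Function('E')(Mul(0, -4))), -2241), -1)) = Mul(Add(810, Add(613, Mul(-1, 2281))), Pow(Add(Add(Mul(-18, 13), Mul(Rational(1, 3), Pow(Add(-6, Mul(9, Pow(Mul(0, -4), 2)), Mul(36, Mul(0, -4))), Rational(1, 2)))), -2241), -1)) = Mul(Add(810, Add(613, -2281)), Pow(Add(Add(-234, Mul(Rational(1, 3), Pow(Add(-6, Mul(9, Pow(0, 2)), Mul(36, 0)), Rational(1, 2)))), -2241), -1)) = Mul(Add(810, -1668), Pow(Add(Add(-234, Mul(Rational(1, 3), Pow(Add(-6, Mul(9, 0), 0), Rational(1, 2)))), -2241), -1)) = Mul(-858, Pow(Add(Add(-234, Mul(Rational(1, 3), Pow(Add(-6, 0, 0), Rational(1, 2)))), -2241), -1)) = Mul(-858, Pow(Add(Add(-234, Mul(Rational(1, 3), Pow(-6, Rational(1, 2)))), -2241), -1)) = Mul(-858, Pow(Add(Add(-234, Mul(Rational(1, 3), Mul(I, Pow(6, Rational(1, 2))))), -2241), -1)) = Mul(-858, Pow(Add(Add(-234, Mul(Rational(1, 3), I, Pow(6, Rational(1, 2)))), -2241), -1)) = Mul(-858, Pow(Add(-2475, Mul(Rational(1, 3), I, Pow(6, Rational(1, 2)))), -1))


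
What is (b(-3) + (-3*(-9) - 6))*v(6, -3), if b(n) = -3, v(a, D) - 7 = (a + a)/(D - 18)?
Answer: 810/7 ≈ 115.71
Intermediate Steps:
v(a, D) = 7 + 2*a/(-18 + D) (v(a, D) = 7 + (a + a)/(D - 18) = 7 + (2*a)/(-18 + D) = 7 + 2*a/(-18 + D))
(b(-3) + (-3*(-9) - 6))*v(6, -3) = (-3 + (-3*(-9) - 6))*((-126 + 2*6 + 7*(-3))/(-18 - 3)) = (-3 + (27 - 6))*((-126 + 12 - 21)/(-21)) = (-3 + 21)*(-1/21*(-135)) = 18*(45/7) = 810/7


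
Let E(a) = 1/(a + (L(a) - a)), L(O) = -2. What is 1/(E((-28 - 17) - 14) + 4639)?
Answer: 2/9277 ≈ 0.00021559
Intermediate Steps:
E(a) = -½ (E(a) = 1/(a + (-2 - a)) = 1/(-2) = -½)
1/(E((-28 - 17) - 14) + 4639) = 1/(-½ + 4639) = 1/(9277/2) = 2/9277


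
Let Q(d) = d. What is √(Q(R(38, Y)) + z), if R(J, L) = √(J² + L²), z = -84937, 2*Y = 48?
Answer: √(-84937 + 2*√505) ≈ 291.36*I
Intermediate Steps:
Y = 24 (Y = (½)*48 = 24)
√(Q(R(38, Y)) + z) = √(√(38² + 24²) - 84937) = √(√(1444 + 576) - 84937) = √(√2020 - 84937) = √(2*√505 - 84937) = √(-84937 + 2*√505)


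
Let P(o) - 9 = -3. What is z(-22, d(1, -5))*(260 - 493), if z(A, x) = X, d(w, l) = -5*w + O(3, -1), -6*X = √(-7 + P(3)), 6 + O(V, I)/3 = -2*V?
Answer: 233*I/6 ≈ 38.833*I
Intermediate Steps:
P(o) = 6 (P(o) = 9 - 3 = 6)
O(V, I) = -18 - 6*V (O(V, I) = -18 + 3*(-2*V) = -18 - 6*V)
X = -I/6 (X = -√(-7 + 6)/6 = -I/6 ≈ -0.16667*I)
d(w, l) = -36 - 5*w (d(w, l) = -5*w + (-18 - 6*3) = -5*w + (-18 - 18) = -5*w - 36 = -36 - 5*w)
z(A, x) = -I/6
z(-22, d(1, -5))*(260 - 493) = (-I/6)*(260 - 493) = -I/6*(-233) = 233*I/6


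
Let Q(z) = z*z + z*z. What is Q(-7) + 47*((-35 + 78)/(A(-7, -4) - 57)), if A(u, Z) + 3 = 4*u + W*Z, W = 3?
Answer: 7779/100 ≈ 77.790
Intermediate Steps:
Q(z) = 2*z² (Q(z) = z² + z² = 2*z²)
A(u, Z) = -3 + 3*Z + 4*u (A(u, Z) = -3 + (4*u + 3*Z) = -3 + (3*Z + 4*u) = -3 + 3*Z + 4*u)
Q(-7) + 47*((-35 + 78)/(A(-7, -4) - 57)) = 2*(-7)² + 47*((-35 + 78)/((-3 + 3*(-4) + 4*(-7)) - 57)) = 2*49 + 47*(43/((-3 - 12 - 28) - 57)) = 98 + 47*(43/(-43 - 57)) = 98 + 47*(43/(-100)) = 98 + 47*(43*(-1/100)) = 98 + 47*(-43/100) = 98 - 2021/100 = 7779/100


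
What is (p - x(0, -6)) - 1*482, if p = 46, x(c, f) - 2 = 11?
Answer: -449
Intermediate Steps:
x(c, f) = 13 (x(c, f) = 2 + 11 = 13)
(p - x(0, -6)) - 1*482 = (46 - 1*13) - 1*482 = (46 - 13) - 482 = 33 - 482 = -449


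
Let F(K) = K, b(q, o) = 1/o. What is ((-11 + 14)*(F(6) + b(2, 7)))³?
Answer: 2146689/343 ≈ 6258.6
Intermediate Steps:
((-11 + 14)*(F(6) + b(2, 7)))³ = ((-11 + 14)*(6 + 1/7))³ = (3*(6 + ⅐))³ = (3*(43/7))³ = (129/7)³ = 2146689/343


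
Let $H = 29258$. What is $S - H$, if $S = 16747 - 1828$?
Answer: $-14339$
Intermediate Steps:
$S = 14919$
$S - H = 14919 - 29258 = -14339$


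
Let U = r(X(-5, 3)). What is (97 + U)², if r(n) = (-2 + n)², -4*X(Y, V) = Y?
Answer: 2436721/256 ≈ 9518.4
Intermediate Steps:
X(Y, V) = -Y/4
U = 9/16 (U = (-2 - ¼*(-5))² = (-2 + 5/4)² = (-¾)² = 9/16 ≈ 0.56250)
(97 + U)² = (97 + 9/16)² = (1561/16)² = 2436721/256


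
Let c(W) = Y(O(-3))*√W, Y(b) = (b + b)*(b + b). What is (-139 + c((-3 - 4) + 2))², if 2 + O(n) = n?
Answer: (139 - 100*I*√5)² ≈ -30679.0 - 62163.0*I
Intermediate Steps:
O(n) = -2 + n
Y(b) = 4*b² (Y(b) = (2*b)*(2*b) = 4*b²)
c(W) = 100*√W (c(W) = (4*(-2 - 3)²)*√W = (4*(-5)²)*√W = (4*25)*√W = 100*√W)
(-139 + c((-3 - 4) + 2))² = (-139 + 100*√((-3 - 4) + 2))² = (-139 + 100*√(-7 + 2))² = (-139 + 100*√(-5))² = (-139 + 100*(I*√5))² = (-139 + 100*I*√5)²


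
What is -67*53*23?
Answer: -81673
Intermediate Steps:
-67*53*23 = -3551*23 = -81673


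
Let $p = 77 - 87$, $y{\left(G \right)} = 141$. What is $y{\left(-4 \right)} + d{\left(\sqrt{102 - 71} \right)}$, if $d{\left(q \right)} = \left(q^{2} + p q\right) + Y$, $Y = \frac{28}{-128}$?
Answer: $\frac{5497}{32} - 10 \sqrt{31} \approx 116.1$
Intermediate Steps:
$Y = - \frac{7}{32}$ ($Y = 28 \left(- \frac{1}{128}\right) = - \frac{7}{32} \approx -0.21875$)
$p = -10$
$d{\left(q \right)} = - \frac{7}{32} + q^{2} - 10 q$ ($d{\left(q \right)} = \left(q^{2} - 10 q\right) - \frac{7}{32} = - \frac{7}{32} + q^{2} - 10 q$)
$y{\left(-4 \right)} + d{\left(\sqrt{102 - 71} \right)} = 141 - \left(\frac{7}{32} - 31 + 10 \sqrt{102 - 71}\right) = 141 - \left(\frac{7}{32} - 31 + 10 \sqrt{31}\right) = 141 - \left(- \frac{985}{32} + 10 \sqrt{31}\right) = 141 + \left(\frac{985}{32} - 10 \sqrt{31}\right) = \frac{5497}{32} - 10 \sqrt{31}$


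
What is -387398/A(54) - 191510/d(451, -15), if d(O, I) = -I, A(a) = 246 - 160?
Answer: -2228083/129 ≈ -17272.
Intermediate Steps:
A(a) = 86
-387398/A(54) - 191510/d(451, -15) = -387398/86 - 191510/((-1*(-15))) = -387398*1/86 - 191510/15 = -193699/43 - 191510*1/15 = -193699/43 - 38302/3 = -2228083/129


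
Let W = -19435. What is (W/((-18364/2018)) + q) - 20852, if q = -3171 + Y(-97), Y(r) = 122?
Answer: -199849067/9182 ≈ -21765.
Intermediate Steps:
q = -3049 (q = -3171 + 122 = -3049)
(W/((-18364/2018)) + q) - 20852 = (-19435/((-18364/2018)) - 3049) - 20852 = (-19435/((-18364*1/2018)) - 3049) - 20852 = (-19435/(-9182/1009) - 3049) - 20852 = (-19435*(-1009/9182) - 3049) - 20852 = (19609915/9182 - 3049) - 20852 = -8386003/9182 - 20852 = -199849067/9182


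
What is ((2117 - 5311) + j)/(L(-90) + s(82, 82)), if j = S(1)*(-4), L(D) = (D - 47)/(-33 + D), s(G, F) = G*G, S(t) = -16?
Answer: -384990/827189 ≈ -0.46542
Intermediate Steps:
s(G, F) = G²
L(D) = (-47 + D)/(-33 + D)
j = 64 (j = -16*(-4) = 64)
((2117 - 5311) + j)/(L(-90) + s(82, 82)) = ((2117 - 5311) + 64)/((-47 - 90)/(-33 - 90) + 82²) = (-3194 + 64)/(-137/(-123) + 6724) = -3130/(-1/123*(-137) + 6724) = -3130/(137/123 + 6724) = -3130/827189/123 = -3130*123/827189 = -384990/827189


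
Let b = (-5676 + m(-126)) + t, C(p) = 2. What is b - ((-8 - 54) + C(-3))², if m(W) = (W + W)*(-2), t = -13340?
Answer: -22112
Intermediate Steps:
m(W) = -4*W (m(W) = (2*W)*(-2) = -4*W)
b = -18512 (b = (-5676 - 4*(-126)) - 13340 = (-5676 + 504) - 13340 = -5172 - 13340 = -18512)
b - ((-8 - 54) + C(-3))² = -18512 - ((-8 - 54) + 2)² = -18512 - (-62 + 2)² = -18512 - 1*(-60)² = -18512 - 1*3600 = -18512 - 3600 = -22112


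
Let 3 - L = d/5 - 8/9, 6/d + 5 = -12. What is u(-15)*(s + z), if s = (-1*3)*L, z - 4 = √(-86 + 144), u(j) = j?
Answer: 2009/17 - 15*√58 ≈ 3.9399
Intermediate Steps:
d = -6/17 (d = 6/(-5 - 12) = 6/(-17) = 6*(-1/17) = -6/17 ≈ -0.35294)
L = 3029/765 (L = 3 - (-6/17/5 - 8/9) = 3 - (-6/17*⅕ - 8*⅑) = 3 - (-6/85 - 8/9) = 3 - 1*(-734/765) = 3 + 734/765 = 3029/765 ≈ 3.9595)
z = 4 + √58 (z = 4 + √(-86 + 144) = 4 + √58 ≈ 11.616)
s = -3029/255 (s = -1*3*(3029/765) = -3*3029/765 = -3029/255 ≈ -11.878)
u(-15)*(s + z) = -15*(-3029/255 + (4 + √58)) = -15*(-2009/255 + √58) = 2009/17 - 15*√58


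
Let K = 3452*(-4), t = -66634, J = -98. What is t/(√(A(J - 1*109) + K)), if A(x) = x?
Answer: 66634*I*√14015/14015 ≈ 562.86*I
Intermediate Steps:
K = -13808
t/(√(A(J - 1*109) + K)) = -66634/√((-98 - 1*109) - 13808) = -66634/√((-98 - 109) - 13808) = -66634/√(-207 - 13808) = -66634*(-I*√14015/14015) = -(-66634)*I*√14015/14015 = 66634*I*√14015/14015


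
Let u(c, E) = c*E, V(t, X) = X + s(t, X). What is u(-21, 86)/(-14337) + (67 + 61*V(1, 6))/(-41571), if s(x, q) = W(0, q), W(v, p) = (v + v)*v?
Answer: 2550715/22074201 ≈ 0.11555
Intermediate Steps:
W(v, p) = 2*v**2 (W(v, p) = (2*v)*v = 2*v**2)
s(x, q) = 0 (s(x, q) = 2*0**2 = 2*0 = 0)
V(t, X) = X (V(t, X) = X + 0 = X)
u(c, E) = E*c
u(-21, 86)/(-14337) + (67 + 61*V(1, 6))/(-41571) = (86*(-21))/(-14337) + (67 + 61*6)/(-41571) = -1806*(-1/14337) + (67 + 366)*(-1/41571) = 602/4779 + 433*(-1/41571) = 602/4779 - 433/41571 = 2550715/22074201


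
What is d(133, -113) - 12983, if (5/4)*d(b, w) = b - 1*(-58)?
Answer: -64151/5 ≈ -12830.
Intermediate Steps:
d(b, w) = 232/5 + 4*b/5 (d(b, w) = 4*(b - 1*(-58))/5 = 4*(b + 58)/5 = 4*(58 + b)/5 = 232/5 + 4*b/5)
d(133, -113) - 12983 = (232/5 + (⅘)*133) - 12983 = (232/5 + 532/5) - 12983 = 764/5 - 12983 = -64151/5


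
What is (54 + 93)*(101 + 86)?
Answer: 27489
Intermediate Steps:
(54 + 93)*(101 + 86) = 147*187 = 27489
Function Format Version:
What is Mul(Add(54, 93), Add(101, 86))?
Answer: 27489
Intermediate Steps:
Mul(Add(54, 93), Add(101, 86)) = Mul(147, 187) = 27489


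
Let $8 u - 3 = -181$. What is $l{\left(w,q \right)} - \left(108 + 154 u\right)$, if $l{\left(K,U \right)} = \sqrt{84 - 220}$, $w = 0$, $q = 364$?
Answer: $\frac{6637}{2} + 2 i \sqrt{34} \approx 3318.5 + 11.662 i$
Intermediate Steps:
$u = - \frac{89}{4}$ ($u = \frac{3}{8} + \frac{1}{8} \left(-181\right) = \frac{3}{8} - \frac{181}{8} = - \frac{89}{4} \approx -22.25$)
$l{\left(K,U \right)} = 2 i \sqrt{34}$ ($l{\left(K,U \right)} = \sqrt{-136} = 2 i \sqrt{34}$)
$l{\left(w,q \right)} - \left(108 + 154 u\right) = 2 i \sqrt{34} - \left(108 + 154 \left(- \frac{89}{4}\right)\right) = 2 i \sqrt{34} - \left(108 - \frac{6853}{2}\right) = 2 i \sqrt{34} - - \frac{6637}{2} = 2 i \sqrt{34} + \frac{6637}{2} = \frac{6637}{2} + 2 i \sqrt{34}$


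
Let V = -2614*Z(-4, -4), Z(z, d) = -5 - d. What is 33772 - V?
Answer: 31158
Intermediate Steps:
V = 2614 (V = -2614*(-5 - 1*(-4)) = -2614*(-5 + 4) = -2614*(-1) = 2614)
33772 - V = 33772 - 1*2614 = 33772 - 2614 = 31158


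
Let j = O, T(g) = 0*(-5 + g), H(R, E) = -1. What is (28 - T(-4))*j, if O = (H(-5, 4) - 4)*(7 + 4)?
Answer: -1540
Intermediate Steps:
T(g) = 0
O = -55 (O = (-1 - 4)*(7 + 4) = -5*11 = -55)
j = -55
(28 - T(-4))*j = (28 - 1*0)*(-55) = (28 + 0)*(-55) = 28*(-55) = -1540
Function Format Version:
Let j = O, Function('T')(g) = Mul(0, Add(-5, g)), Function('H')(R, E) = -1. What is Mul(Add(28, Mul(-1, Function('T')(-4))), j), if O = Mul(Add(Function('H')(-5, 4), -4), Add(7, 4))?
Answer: -1540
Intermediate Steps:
Function('T')(g) = 0
O = -55 (O = Mul(Add(-1, -4), Add(7, 4)) = Mul(-5, 11) = -55)
j = -55
Mul(Add(28, Mul(-1, Function('T')(-4))), j) = Mul(Add(28, Mul(-1, 0)), -55) = Mul(Add(28, 0), -55) = Mul(28, -55) = -1540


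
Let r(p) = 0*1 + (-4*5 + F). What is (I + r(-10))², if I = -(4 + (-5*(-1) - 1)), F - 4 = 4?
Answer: 400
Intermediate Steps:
F = 8 (F = 4 + 4 = 8)
r(p) = -12 (r(p) = 0*1 + (-4*5 + 8) = 0 + (-20 + 8) = 0 - 12 = -12)
I = -8 (I = -(4 + (5 - 1)) = -(4 + 4) = -1*8 = -8)
(I + r(-10))² = (-8 - 12)² = (-20)² = 400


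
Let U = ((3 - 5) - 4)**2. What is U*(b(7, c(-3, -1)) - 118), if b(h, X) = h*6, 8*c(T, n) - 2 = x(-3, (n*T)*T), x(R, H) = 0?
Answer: -2736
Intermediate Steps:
c(T, n) = 1/4 (c(T, n) = 1/4 + (1/8)*0 = 1/4 + 0 = 1/4)
b(h, X) = 6*h
U = 36 (U = (-2 - 4)**2 = (-6)**2 = 36)
U*(b(7, c(-3, -1)) - 118) = 36*(6*7 - 118) = 36*(42 - 118) = 36*(-76) = -2736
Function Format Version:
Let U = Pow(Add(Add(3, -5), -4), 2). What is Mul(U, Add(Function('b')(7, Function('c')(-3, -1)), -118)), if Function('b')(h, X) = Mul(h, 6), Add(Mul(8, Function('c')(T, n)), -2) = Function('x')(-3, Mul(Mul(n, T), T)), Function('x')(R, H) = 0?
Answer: -2736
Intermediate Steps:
Function('c')(T, n) = Rational(1, 4) (Function('c')(T, n) = Add(Rational(1, 4), Mul(Rational(1, 8), 0)) = Add(Rational(1, 4), 0) = Rational(1, 4))
Function('b')(h, X) = Mul(6, h)
U = 36 (U = Pow(Add(-2, -4), 2) = Pow(-6, 2) = 36)
Mul(U, Add(Function('b')(7, Function('c')(-3, -1)), -118)) = Mul(36, Add(Mul(6, 7), -118)) = Mul(36, Add(42, -118)) = Mul(36, -76) = -2736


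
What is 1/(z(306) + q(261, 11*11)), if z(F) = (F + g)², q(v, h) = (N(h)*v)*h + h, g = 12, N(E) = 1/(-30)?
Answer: 10/1001923 ≈ 9.9808e-6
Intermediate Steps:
N(E) = -1/30
q(v, h) = h - h*v/30 (q(v, h) = (-v/30)*h + h = -h*v/30 + h = h - h*v/30)
z(F) = (12 + F)² (z(F) = (F + 12)² = (12 + F)²)
1/(z(306) + q(261, 11*11)) = 1/((12 + 306)² + (11*11)*(30 - 1*261)/30) = 1/(318² + (1/30)*121*(30 - 261)) = 1/(101124 + (1/30)*121*(-231)) = 1/(101124 - 9317/10) = 1/(1001923/10) = 10/1001923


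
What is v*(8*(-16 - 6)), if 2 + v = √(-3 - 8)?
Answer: 352 - 176*I*√11 ≈ 352.0 - 583.73*I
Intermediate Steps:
v = -2 + I*√11 (v = -2 + √(-3 - 8) = -2 + √(-11) = -2 + I*√11 ≈ -2.0 + 3.3166*I)
v*(8*(-16 - 6)) = (-2 + I*√11)*(8*(-16 - 6)) = (-2 + I*√11)*(8*(-22)) = (-2 + I*√11)*(-176) = 352 - 176*I*√11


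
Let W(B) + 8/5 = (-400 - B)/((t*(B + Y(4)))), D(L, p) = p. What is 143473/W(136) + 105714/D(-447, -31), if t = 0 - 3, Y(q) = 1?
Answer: -9204221577/18848 ≈ -4.8834e+5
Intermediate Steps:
t = -3
W(B) = -8/5 + (-400 - B)/(-3 - 3*B) (W(B) = -8/5 + (-400 - B)/((-3*(B + 1))) = -8/5 + (-400 - B)/((-3*(1 + B))) = -8/5 + (-400 - B)/(-3 - 3*B))
143473/W(136) + 105714/D(-447, -31) = 143473/((19*(104 - 1*136)/(15*(1 + 136)))) + 105714/(-31) = 143473/(((19/15)*(104 - 136)/137)) + 105714*(-1/31) = 143473/(((19/15)*(1/137)*(-32))) - 105714/31 = 143473/(-608/2055) - 105714/31 = 143473*(-2055/608) - 105714/31 = -294837015/608 - 105714/31 = -9204221577/18848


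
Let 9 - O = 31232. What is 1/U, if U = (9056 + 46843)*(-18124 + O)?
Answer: -1/2758447953 ≈ -3.6252e-10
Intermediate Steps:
O = -31223 (O = 9 - 1*31232 = 9 - 31232 = -31223)
U = -2758447953 (U = (9056 + 46843)*(-18124 - 31223) = 55899*(-49347) = -2758447953)
1/U = 1/(-2758447953) = -1/2758447953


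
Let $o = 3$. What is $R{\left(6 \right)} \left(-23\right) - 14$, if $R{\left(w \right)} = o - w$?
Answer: $55$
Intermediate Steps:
$R{\left(w \right)} = 3 - w$
$R{\left(6 \right)} \left(-23\right) - 14 = \left(3 - 6\right) \left(-23\right) - 14 = \left(-3\right) \left(-23\right) - 14 = 69 - 14 = 55$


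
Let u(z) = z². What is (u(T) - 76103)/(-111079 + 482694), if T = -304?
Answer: 16313/371615 ≈ 0.043898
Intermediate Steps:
(u(T) - 76103)/(-111079 + 482694) = ((-304)² - 76103)/(-111079 + 482694) = (92416 - 76103)/371615 = 16313*(1/371615) = 16313/371615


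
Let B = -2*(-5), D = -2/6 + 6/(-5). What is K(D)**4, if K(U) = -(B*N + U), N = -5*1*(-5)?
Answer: 192946795899841/50625 ≈ 3.8113e+9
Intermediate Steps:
D = -23/15 (D = -2*1/6 + 6*(-1/5) = -1/3 - 6/5 = -23/15 ≈ -1.5333)
N = 25 (N = -5*(-5) = 25)
B = 10
K(U) = -250 - U (K(U) = -(10*25 + U) = -(250 + U) = -250 - U)
K(D)**4 = (-250 - 1*(-23/15))**4 = (-250 + 23/15)**4 = (-3727/15)**4 = 192946795899841/50625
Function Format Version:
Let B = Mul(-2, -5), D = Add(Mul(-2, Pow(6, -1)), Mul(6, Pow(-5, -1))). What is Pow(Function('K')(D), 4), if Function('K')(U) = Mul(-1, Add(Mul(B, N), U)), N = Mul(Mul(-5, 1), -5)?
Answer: Rational(192946795899841, 50625) ≈ 3.8113e+9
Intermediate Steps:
D = Rational(-23, 15) (D = Add(Mul(-2, Rational(1, 6)), Mul(6, Rational(-1, 5))) = Add(Rational(-1, 3), Rational(-6, 5)) = Rational(-23, 15) ≈ -1.5333)
N = 25 (N = Mul(-5, -5) = 25)
B = 10
Function('K')(U) = Add(-250, Mul(-1, U)) (Function('K')(U) = Mul(-1, Add(Mul(10, 25), U)) = Mul(-1, Add(250, U)) = Add(-250, Mul(-1, U)))
Pow(Function('K')(D), 4) = Pow(Add(-250, Mul(-1, Rational(-23, 15))), 4) = Pow(Add(-250, Rational(23, 15)), 4) = Pow(Rational(-3727, 15), 4) = Rational(192946795899841, 50625)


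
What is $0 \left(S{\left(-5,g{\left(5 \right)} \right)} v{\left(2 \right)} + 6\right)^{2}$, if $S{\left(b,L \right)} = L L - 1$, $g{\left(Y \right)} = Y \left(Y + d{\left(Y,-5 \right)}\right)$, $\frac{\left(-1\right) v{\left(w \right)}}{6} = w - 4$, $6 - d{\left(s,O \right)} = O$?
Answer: $0$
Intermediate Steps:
$d{\left(s,O \right)} = 6 - O$
$v{\left(w \right)} = 24 - 6 w$ ($v{\left(w \right)} = - 6 \left(w - 4\right) = - 6 \left(-4 + w\right) = 24 - 6 w$)
$g{\left(Y \right)} = Y \left(11 + Y\right)$ ($g{\left(Y \right)} = Y \left(Y + \left(6 - -5\right)\right) = Y \left(Y + \left(6 + 5\right)\right) = Y \left(Y + 11\right) = Y \left(11 + Y\right)$)
$S{\left(b,L \right)} = -1 + L^{2}$ ($S{\left(b,L \right)} = L^{2} - 1 = -1 + L^{2}$)
$0 \left(S{\left(-5,g{\left(5 \right)} \right)} v{\left(2 \right)} + 6\right)^{2} = 0 \left(\left(-1 + \left(5 \left(11 + 5\right)\right)^{2}\right) \left(24 - 12\right) + 6\right)^{2} = 0 \left(\left(-1 + \left(5 \cdot 16\right)^{2}\right) \left(24 - 12\right) + 6\right)^{2} = 0 \left(\left(-1 + 80^{2}\right) 12 + 6\right)^{2} = 0 \left(\left(-1 + 6400\right) 12 + 6\right)^{2} = 0 \left(6399 \cdot 12 + 6\right)^{2} = 0 \left(76788 + 6\right)^{2} = 0 \cdot 76794^{2} = 0 \cdot 5897318436 = 0$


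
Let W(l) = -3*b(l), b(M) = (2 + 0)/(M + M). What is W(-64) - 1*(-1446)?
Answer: 92547/64 ≈ 1446.0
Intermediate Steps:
b(M) = 1/M (b(M) = 2/((2*M)) = 2*(1/(2*M)) = 1/M)
W(l) = -3/l
W(-64) - 1*(-1446) = -3/(-64) - 1*(-1446) = -3*(-1/64) + 1446 = 3/64 + 1446 = 92547/64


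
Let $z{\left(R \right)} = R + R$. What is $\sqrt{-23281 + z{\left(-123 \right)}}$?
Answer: $i \sqrt{23527} \approx 153.39 i$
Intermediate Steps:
$z{\left(R \right)} = 2 R$
$\sqrt{-23281 + z{\left(-123 \right)}} = \sqrt{-23281 + 2 \left(-123\right)} = \sqrt{-23281 - 246} = \sqrt{-23527} = i \sqrt{23527}$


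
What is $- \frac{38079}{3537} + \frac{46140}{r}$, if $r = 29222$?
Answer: $- \frac{68599}{7467} \approx -9.187$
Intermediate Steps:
$- \frac{38079}{3537} + \frac{46140}{r} = - \frac{38079}{3537} + \frac{46140}{29222} = \left(-38079\right) \frac{1}{3537} + 46140 \cdot \frac{1}{29222} = - \frac{4231}{393} + \frac{30}{19} = - \frac{68599}{7467}$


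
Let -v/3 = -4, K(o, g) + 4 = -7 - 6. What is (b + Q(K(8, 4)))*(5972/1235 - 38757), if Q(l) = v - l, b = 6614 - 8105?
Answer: 69969745426/1235 ≈ 5.6656e+7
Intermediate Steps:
K(o, g) = -17 (K(o, g) = -4 + (-7 - 6) = -4 - 13 = -17)
b = -1491
v = 12 (v = -3*(-4) = 12)
Q(l) = 12 - l
(b + Q(K(8, 4)))*(5972/1235 - 38757) = (-1491 + (12 - 1*(-17)))*(5972/1235 - 38757) = (-1491 + (12 + 17))*(5972*(1/1235) - 38757) = (-1491 + 29)*(5972/1235 - 38757) = -1462*(-47858923/1235) = 69969745426/1235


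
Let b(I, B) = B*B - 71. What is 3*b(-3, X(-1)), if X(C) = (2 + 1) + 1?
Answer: -165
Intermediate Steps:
X(C) = 4 (X(C) = 3 + 1 = 4)
b(I, B) = -71 + B² (b(I, B) = B² - 71 = -71 + B²)
3*b(-3, X(-1)) = 3*(-71 + 4²) = 3*(-71 + 16) = 3*(-55) = -165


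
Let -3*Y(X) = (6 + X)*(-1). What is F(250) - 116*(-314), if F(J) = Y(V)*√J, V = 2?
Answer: 36424 + 40*√10/3 ≈ 36466.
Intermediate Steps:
Y(X) = 2 + X/3 (Y(X) = -(6 + X)*(-1)/3 = -(-6 - X)/3 = 2 + X/3)
F(J) = 8*√J/3 (F(J) = (2 + (⅓)*2)*√J = (2 + ⅔)*√J = 8*√J/3)
F(250) - 116*(-314) = 8*√250/3 - 116*(-314) = 8*(5*√10)/3 - 1*(-36424) = 40*√10/3 + 36424 = 36424 + 40*√10/3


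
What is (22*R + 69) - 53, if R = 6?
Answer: 148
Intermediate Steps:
(22*R + 69) - 53 = (22*6 + 69) - 53 = (132 + 69) - 53 = 201 - 53 = 148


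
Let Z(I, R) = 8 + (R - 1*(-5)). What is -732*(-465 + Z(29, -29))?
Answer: 352092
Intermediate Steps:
Z(I, R) = 13 + R (Z(I, R) = 8 + (R + 5) = 8 + (5 + R) = 13 + R)
-732*(-465 + Z(29, -29)) = -732*(-465 + (13 - 29)) = -732*(-465 - 16) = -732*(-481) = 352092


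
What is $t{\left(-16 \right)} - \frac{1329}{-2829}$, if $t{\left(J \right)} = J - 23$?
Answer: $- \frac{36334}{943} \approx -38.53$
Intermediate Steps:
$t{\left(J \right)} = -23 + J$
$t{\left(-16 \right)} - \frac{1329}{-2829} = \left(-23 - 16\right) - \frac{1329}{-2829} = -39 - - \frac{443}{943} = -39 + \frac{443}{943} = - \frac{36334}{943}$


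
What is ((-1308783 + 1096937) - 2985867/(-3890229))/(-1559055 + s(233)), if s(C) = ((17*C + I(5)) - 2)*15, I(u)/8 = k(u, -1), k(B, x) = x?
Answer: 274708822289/1944842183970 ≈ 0.14125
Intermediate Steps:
I(u) = -8 (I(u) = 8*(-1) = -8)
s(C) = -150 + 255*C (s(C) = ((17*C - 8) - 2)*15 = ((-8 + 17*C) - 2)*15 = (-10 + 17*C)*15 = -150 + 255*C)
((-1308783 + 1096937) - 2985867/(-3890229))/(-1559055 + s(233)) = ((-1308783 + 1096937) - 2985867/(-3890229))/(-1559055 + (-150 + 255*233)) = (-211846 - 2985867*(-1/3890229))/(-1559055 + (-150 + 59415)) = (-211846 + 995289/1296743)/(-1559055 + 59265) = -274708822289/1296743/(-1499790) = -274708822289/1296743*(-1/1499790) = 274708822289/1944842183970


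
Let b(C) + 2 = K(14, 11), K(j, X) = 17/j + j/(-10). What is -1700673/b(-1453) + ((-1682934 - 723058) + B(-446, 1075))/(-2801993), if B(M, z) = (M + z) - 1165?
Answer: 111189845696338/142901643 ≈ 7.7809e+5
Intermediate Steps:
K(j, X) = 17/j - j/10 (K(j, X) = 17/j + j*(-1/10) = 17/j - j/10)
b(C) = -153/70 (b(C) = -2 + (17/14 - 1/10*14) = -2 + (17*(1/14) - 7/5) = -2 + (17/14 - 7/5) = -2 - 13/70 = -153/70)
B(M, z) = -1165 + M + z
-1700673/b(-1453) + ((-1682934 - 723058) + B(-446, 1075))/(-2801993) = -1700673/(-153/70) + ((-1682934 - 723058) + (-1165 - 446 + 1075))/(-2801993) = -1700673*(-70/153) + (-2405992 - 536)*(-1/2801993) = 39682370/51 - 2406528*(-1/2801993) = 39682370/51 + 2406528/2801993 = 111189845696338/142901643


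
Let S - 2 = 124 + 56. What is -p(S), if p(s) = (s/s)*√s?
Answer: -√182 ≈ -13.491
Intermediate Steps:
S = 182 (S = 2 + (124 + 56) = 2 + 180 = 182)
p(s) = √s (p(s) = 1*√s = √s)
-p(S) = -√182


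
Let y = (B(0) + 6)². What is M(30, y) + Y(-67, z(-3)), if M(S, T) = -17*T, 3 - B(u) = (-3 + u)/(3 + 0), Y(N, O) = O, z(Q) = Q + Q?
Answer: -1706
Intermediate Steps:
z(Q) = 2*Q
B(u) = 4 - u/3 (B(u) = 3 - (-3 + u)/(3 + 0) = 3 - (-3 + u)/3 = 3 - (-1 + u/3) = 3 + (1 - u/3) = 4 - u/3)
y = 100 (y = ((4 - ⅓*0) + 6)² = ((4 + 0) + 6)² = (4 + 6)² = 10² = 100)
M(30, y) + Y(-67, z(-3)) = -17*100 + 2*(-3) = -1700 - 6 = -1706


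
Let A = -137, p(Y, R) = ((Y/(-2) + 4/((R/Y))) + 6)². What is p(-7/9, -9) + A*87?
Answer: -311611955/26244 ≈ -11874.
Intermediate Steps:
p(Y, R) = (6 - Y/2 + 4*Y/R)² (p(Y, R) = ((Y*(-½) + 4*(Y/R)) + 6)² = ((-Y/2 + 4*Y/R) + 6)² = (6 - Y/2 + 4*Y/R)²)
p(-7/9, -9) + A*87 = (¼)*(8*(-7/9) + 12*(-9) - 1*(-9)*(-7/9))²/(-9)² - 137*87 = (¼)*(1/81)*(8*(-7*⅑) - 108 - 1*(-9)*(-7*⅑))² - 11919 = (¼)*(1/81)*(8*(-7/9) - 108 - 1*(-9)*(-7/9))² - 11919 = (¼)*(1/81)*(-56/9 - 108 - 7)² - 11919 = (¼)*(1/81)*(-1091/9)² - 11919 = (¼)*(1/81)*(1190281/81) - 11919 = 1190281/26244 - 11919 = -311611955/26244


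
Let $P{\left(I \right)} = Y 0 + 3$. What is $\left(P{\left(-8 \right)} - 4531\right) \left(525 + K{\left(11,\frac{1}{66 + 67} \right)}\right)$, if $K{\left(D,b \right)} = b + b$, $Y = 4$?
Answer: $- \frac{316176656}{133} \approx -2.3773 \cdot 10^{6}$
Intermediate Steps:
$P{\left(I \right)} = 3$ ($P{\left(I \right)} = 4 \cdot 0 + 3 = 0 + 3 = 3$)
$K{\left(D,b \right)} = 2 b$
$\left(P{\left(-8 \right)} - 4531\right) \left(525 + K{\left(11,\frac{1}{66 + 67} \right)}\right) = \left(3 - 4531\right) \left(525 + \frac{2}{66 + 67}\right) = - 4528 \left(525 + \frac{2}{133}\right) = \left(-4528\right) \frac{69827}{133} = - \frac{316176656}{133}$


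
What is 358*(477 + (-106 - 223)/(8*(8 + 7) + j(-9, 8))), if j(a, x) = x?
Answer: 10870133/64 ≈ 1.6985e+5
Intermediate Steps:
358*(477 + (-106 - 223)/(8*(8 + 7) + j(-9, 8))) = 358*(477 + (-106 - 223)/(8*(8 + 7) + 8)) = 358*(477 - 329/(8*15 + 8)) = 358*(477 - 329/(120 + 8)) = 358*(477 - 329/128) = 358*(60727/128) = 10870133/64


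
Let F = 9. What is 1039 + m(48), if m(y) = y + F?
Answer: 1096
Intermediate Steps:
m(y) = 9 + y (m(y) = y + 9 = 9 + y)
1039 + m(48) = 1039 + (9 + 48) = 1039 + 57 = 1096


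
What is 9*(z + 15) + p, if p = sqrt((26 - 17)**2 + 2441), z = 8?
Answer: 207 + sqrt(2522) ≈ 257.22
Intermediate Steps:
p = sqrt(2522) (p = sqrt(9**2 + 2441) = sqrt(81 + 2441) = sqrt(2522) ≈ 50.220)
9*(z + 15) + p = 9*(8 + 15) + sqrt(2522) = 9*23 + sqrt(2522) = 207 + sqrt(2522)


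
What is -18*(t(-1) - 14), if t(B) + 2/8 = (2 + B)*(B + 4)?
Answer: 405/2 ≈ 202.50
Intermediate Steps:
t(B) = -¼ + (2 + B)*(4 + B) (t(B) = -¼ + (2 + B)*(B + 4) = -¼ + (2 + B)*(4 + B))
-18*(t(-1) - 14) = -18*((31/4 + (-1)² + 6*(-1)) - 14) = -18*((31/4 + 1 - 6) - 14) = -18*(11/4 - 14) = -18*(-45/4) = 405/2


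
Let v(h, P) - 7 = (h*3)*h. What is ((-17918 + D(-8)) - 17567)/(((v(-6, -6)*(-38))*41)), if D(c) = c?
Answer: 35493/179170 ≈ 0.19810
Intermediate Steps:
v(h, P) = 7 + 3*h**2 (v(h, P) = 7 + (h*3)*h = 7 + (3*h)*h = 7 + 3*h**2)
((-17918 + D(-8)) - 17567)/(((v(-6, -6)*(-38))*41)) = ((-17918 - 8) - 17567)/((((7 + 3*(-6)**2)*(-38))*41)) = (-17926 - 17567)/((((7 + 3*36)*(-38))*41)) = -35493*(-1/(1558*(7 + 108))) = -35493/((115*(-38))*41) = -35493/((-4370*41)) = -35493/(-179170) = -35493*(-1/179170) = 35493/179170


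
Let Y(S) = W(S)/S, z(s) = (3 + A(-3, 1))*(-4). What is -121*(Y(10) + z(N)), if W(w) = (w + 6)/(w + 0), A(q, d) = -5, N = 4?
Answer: -24684/25 ≈ -987.36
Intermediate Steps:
W(w) = (6 + w)/w
z(s) = 8 (z(s) = (3 - 5)*(-4) = -2*(-4) = 8)
Y(S) = (6 + S)/S² (Y(S) = ((6 + S)/S)/S = (6 + S)/S²)
-121*(Y(10) + z(N)) = -121*((6 + 10)/10² + 8) = -121*((1/100)*16 + 8) = -121*(4/25 + 8) = -121*204/25 = -24684/25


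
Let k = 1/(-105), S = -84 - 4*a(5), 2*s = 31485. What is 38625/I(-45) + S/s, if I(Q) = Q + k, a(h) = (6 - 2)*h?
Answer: -127692903253/148798110 ≈ -858.16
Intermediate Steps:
s = 31485/2 (s = (½)*31485 = 31485/2 ≈ 15743.)
a(h) = 4*h
S = -164 (S = -84 - 16*5 = -84 - 4*20 = -84 - 80 = -164)
k = -1/105 ≈ -0.0095238
I(Q) = -1/105 + Q (I(Q) = Q - 1/105 = -1/105 + Q)
38625/I(-45) + S/s = 38625/(-1/105 - 45) - 164/31485/2 = 38625/(-4726/105) - 164*2/31485 = 38625*(-105/4726) - 328/31485 = -4055625/4726 - 328/31485 = -127692903253/148798110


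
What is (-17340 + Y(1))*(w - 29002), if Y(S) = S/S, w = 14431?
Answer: 252646569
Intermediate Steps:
Y(S) = 1
(-17340 + Y(1))*(w - 29002) = (-17340 + 1)*(14431 - 29002) = -17339*(-14571) = 252646569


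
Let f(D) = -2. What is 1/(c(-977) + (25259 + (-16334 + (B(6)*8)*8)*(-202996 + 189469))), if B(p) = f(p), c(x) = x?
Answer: 1/222705756 ≈ 4.4902e-9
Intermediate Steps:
B(p) = -2
1/(c(-977) + (25259 + (-16334 + (B(6)*8)*8)*(-202996 + 189469))) = 1/(-977 + (25259 + (-16334 - 2*8*8)*(-202996 + 189469))) = 1/(-977 + (25259 + (-16334 - 16*8)*(-13527))) = 1/(-977 + (25259 + (-16334 - 128)*(-13527))) = 1/(-977 + (25259 - 16462*(-13527))) = 1/(-977 + (25259 + 222681474)) = 1/(-977 + 222706733) = 1/222705756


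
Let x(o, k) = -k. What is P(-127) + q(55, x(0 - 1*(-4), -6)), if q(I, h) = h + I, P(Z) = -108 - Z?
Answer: 80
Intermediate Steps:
q(I, h) = I + h
P(-127) + q(55, x(0 - 1*(-4), -6)) = (-108 - 1*(-127)) + (55 - 1*(-6)) = (-108 + 127) + (55 + 6) = 19 + 61 = 80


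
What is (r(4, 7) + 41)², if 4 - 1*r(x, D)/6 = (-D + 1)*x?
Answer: 43681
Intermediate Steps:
r(x, D) = 24 - 6*x*(1 - D) (r(x, D) = 24 - 6*(-D + 1)*x = 24 - 6*(1 - D)*x = 24 - 6*x*(1 - D))
(r(4, 7) + 41)² = ((24 - 6*4 + 6*7*4) + 41)² = ((24 - 24 + 168) + 41)² = (168 + 41)² = 209² = 43681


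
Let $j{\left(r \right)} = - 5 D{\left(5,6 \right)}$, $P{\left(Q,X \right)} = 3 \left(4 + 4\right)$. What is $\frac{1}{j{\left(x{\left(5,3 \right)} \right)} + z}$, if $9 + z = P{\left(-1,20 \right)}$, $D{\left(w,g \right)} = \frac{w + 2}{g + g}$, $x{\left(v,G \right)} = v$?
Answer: $\frac{12}{145} \approx 0.082759$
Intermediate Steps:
$D{\left(w,g \right)} = \frac{2 + w}{2 g}$
$P{\left(Q,X \right)} = 24$ ($P{\left(Q,X \right)} = 3 \cdot 8 = 24$)
$z = 15$ ($z = -9 + 24 = 15$)
$j{\left(r \right)} = - \frac{35}{12}$ ($j{\left(r \right)} = - 5 \frac{2 + 5}{2 \cdot 6} = - 5 \cdot \frac{1}{2} \cdot \frac{1}{6} \cdot 7 = \left(-5\right) \frac{7}{12} = - \frac{35}{12}$)
$\frac{1}{j{\left(x{\left(5,3 \right)} \right)} + z} = \frac{1}{- \frac{35}{12} + 15} = \frac{1}{\frac{145}{12}} = \frac{12}{145}$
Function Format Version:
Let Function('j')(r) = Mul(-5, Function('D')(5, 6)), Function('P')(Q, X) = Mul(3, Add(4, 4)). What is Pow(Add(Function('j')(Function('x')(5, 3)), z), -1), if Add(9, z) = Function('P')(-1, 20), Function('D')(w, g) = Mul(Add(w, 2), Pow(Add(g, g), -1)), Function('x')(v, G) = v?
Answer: Rational(12, 145) ≈ 0.082759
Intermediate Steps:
Function('D')(w, g) = Mul(Rational(1, 2), Pow(g, -1), Add(2, w)) (Function('D')(w, g) = Mul(Add(2, w), Pow(Mul(2, g), -1)) = Mul(Add(2, w), Mul(Rational(1, 2), Pow(g, -1))) = Mul(Rational(1, 2), Pow(g, -1), Add(2, w)))
Function('P')(Q, X) = 24 (Function('P')(Q, X) = Mul(3, 8) = 24)
z = 15 (z = Add(-9, 24) = 15)
Function('j')(r) = Rational(-35, 12) (Function('j')(r) = Mul(-5, Mul(Rational(1, 2), Pow(6, -1), Add(2, 5))) = Mul(-5, Mul(Rational(1, 2), Rational(1, 6), 7)) = Mul(-5, Rational(7, 12)) = Rational(-35, 12))
Pow(Add(Function('j')(Function('x')(5, 3)), z), -1) = Pow(Add(Rational(-35, 12), 15), -1) = Pow(Rational(145, 12), -1) = Rational(12, 145)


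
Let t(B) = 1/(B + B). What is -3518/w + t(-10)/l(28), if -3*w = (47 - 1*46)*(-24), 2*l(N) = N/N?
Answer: -8797/20 ≈ -439.85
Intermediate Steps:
l(N) = ½ (l(N) = (N/N)/2 = (½)*1 = ½)
w = 8 (w = -(47 - 1*46)*(-24)/3 = -(47 - 46)*(-24)/3 = -(-24)/3 = -⅓*(-24) = 8)
t(B) = 1/(2*B)
-3518/w + t(-10)/l(28) = -3518/8 + ((½)/(-10))/(½) = -3518*⅛ + ((½)*(-⅒))*2 = -1759/4 - 1/20*2 = -1759/4 - ⅒ = -8797/20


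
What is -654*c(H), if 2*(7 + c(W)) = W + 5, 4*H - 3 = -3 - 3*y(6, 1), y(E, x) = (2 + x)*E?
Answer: 14715/2 ≈ 7357.5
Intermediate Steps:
y(E, x) = E*(2 + x)
H = -27/2 (H = ¾ + (-3 - 18*(2 + 1))/4 = ¾ + (-3 - 18*3)/4 = ¾ + (-3 - 3*18)/4 = ¾ + (-3 - 54)/4 = ¾ + (¼)*(-57) = ¾ - 57/4 = -27/2 ≈ -13.500)
c(W) = -9/2 + W/2 (c(W) = -7 + (W + 5)/2 = -7 + (5 + W)/2 = -7 + (5/2 + W/2) = -9/2 + W/2)
-654*c(H) = -654*(-9/2 + (½)*(-27/2)) = -654*(-9/2 - 27/4) = -654*(-45/4) = 14715/2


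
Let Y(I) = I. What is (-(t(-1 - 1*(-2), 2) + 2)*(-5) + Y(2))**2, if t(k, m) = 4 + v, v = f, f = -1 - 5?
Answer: 4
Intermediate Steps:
f = -6
v = -6
t(k, m) = -2 (t(k, m) = 4 - 6 = -2)
(-(t(-1 - 1*(-2), 2) + 2)*(-5) + Y(2))**2 = (-(-2 + 2)*(-5) + 2)**2 = (-0*(-5) + 2)**2 = (-1*0*(-5) + 2)**2 = (0*(-5) + 2)**2 = (0 + 2)**2 = 2**2 = 4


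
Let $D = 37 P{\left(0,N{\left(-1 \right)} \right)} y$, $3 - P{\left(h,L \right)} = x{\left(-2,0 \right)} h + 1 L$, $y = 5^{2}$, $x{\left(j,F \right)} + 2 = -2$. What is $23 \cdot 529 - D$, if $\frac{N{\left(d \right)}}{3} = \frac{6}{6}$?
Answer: $12167$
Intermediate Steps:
$N{\left(d \right)} = 3$ ($N{\left(d \right)} = 3 \cdot \frac{6}{6} = 3 \cdot 6 \cdot \frac{1}{6} = 3 \cdot 1 = 3$)
$x{\left(j,F \right)} = -4$ ($x{\left(j,F \right)} = -2 - 2 = -4$)
$y = 25$
$P{\left(h,L \right)} = 3 - L + 4 h$ ($P{\left(h,L \right)} = 3 - \left(- 4 h + 1 L\right) = 3 - \left(- 4 h + L\right) = 3 - \left(L - 4 h\right) = 3 - L + 4 h$)
$D = 0$ ($D = 37 \left(3 - 3 + 4 \cdot 0\right) 25 = 37 \left(3 - 3 + 0\right) 25 = 37 \cdot 0 \cdot 25 = 0 \cdot 25 = 0$)
$23 \cdot 529 - D = 23 \cdot 529 - 0 = 12167 + 0 = 12167$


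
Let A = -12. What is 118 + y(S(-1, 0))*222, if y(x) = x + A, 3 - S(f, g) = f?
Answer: -1658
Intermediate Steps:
S(f, g) = 3 - f
y(x) = -12 + x (y(x) = x - 12 = -12 + x)
118 + y(S(-1, 0))*222 = 118 + (-12 + (3 - 1*(-1)))*222 = 118 + (-12 + (3 + 1))*222 = 118 + (-12 + 4)*222 = 118 - 8*222 = 118 - 1776 = -1658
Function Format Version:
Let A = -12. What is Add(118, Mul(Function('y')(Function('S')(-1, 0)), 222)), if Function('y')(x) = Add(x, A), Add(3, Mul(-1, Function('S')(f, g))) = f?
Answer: -1658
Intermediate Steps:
Function('S')(f, g) = Add(3, Mul(-1, f))
Function('y')(x) = Add(-12, x) (Function('y')(x) = Add(x, -12) = Add(-12, x))
Add(118, Mul(Function('y')(Function('S')(-1, 0)), 222)) = Add(118, Mul(Add(-12, Add(3, Mul(-1, -1))), 222)) = Add(118, Mul(Add(-12, Add(3, 1)), 222)) = Add(118, Mul(Add(-12, 4), 222)) = Add(118, Mul(-8, 222)) = Add(118, -1776) = -1658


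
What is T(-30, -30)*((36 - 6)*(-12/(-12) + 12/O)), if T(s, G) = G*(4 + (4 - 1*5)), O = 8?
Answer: -6750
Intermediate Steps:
T(s, G) = 3*G (T(s, G) = G*(4 + (4 - 5)) = G*(4 - 1) = G*3 = 3*G)
T(-30, -30)*((36 - 6)*(-12/(-12) + 12/O)) = (3*(-30))*((36 - 6)*(-12/(-12) + 12/8)) = -2700*(-12*(-1/12) + 12*(⅛)) = -2700*(1 + 3/2) = -2700*5/2 = -90*75 = -6750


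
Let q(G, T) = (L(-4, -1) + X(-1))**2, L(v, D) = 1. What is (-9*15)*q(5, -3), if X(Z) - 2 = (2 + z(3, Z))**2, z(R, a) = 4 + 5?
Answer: -2075760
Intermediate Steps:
z(R, a) = 9
X(Z) = 123 (X(Z) = 2 + (2 + 9)**2 = 2 + 11**2 = 2 + 121 = 123)
q(G, T) = 15376 (q(G, T) = (1 + 123)**2 = 124**2 = 15376)
(-9*15)*q(5, -3) = -9*15*15376 = -135*15376 = -2075760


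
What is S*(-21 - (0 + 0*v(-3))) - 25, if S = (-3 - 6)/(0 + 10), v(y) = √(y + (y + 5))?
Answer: -61/10 ≈ -6.1000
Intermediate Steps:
v(y) = √(5 + 2*y) (v(y) = √(y + (5 + y)) = √(5 + 2*y))
S = -9/10 ≈ -0.90000
S*(-21 - (0 + 0*v(-3))) - 25 = -9*(-21 - (0 + 0*√(5 + 2*(-3))))/10 - 25 = -9*(-21 - (0 + 0*√(5 - 6)))/10 - 25 = -9*(-21 - (0 + 0*√(-1)))/10 - 25 = -9*(-21 - (0 + 0*I))/10 - 25 = -9*(-21 - (0 + 0))/10 - 25 = -9*(-21 - 1*0)/10 - 25 = -9*(-21 + 0)/10 - 25 = -9/10*(-21) - 25 = 189/10 - 25 = -61/10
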